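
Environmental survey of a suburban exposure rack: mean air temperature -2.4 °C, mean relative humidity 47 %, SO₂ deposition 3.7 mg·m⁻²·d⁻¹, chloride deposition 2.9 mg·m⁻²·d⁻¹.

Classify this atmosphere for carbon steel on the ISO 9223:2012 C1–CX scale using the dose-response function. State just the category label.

carbon steel: temperature factor f = +0.150·(-12.4) = -1.8600
  Pd branch = 1.77·Pd^0.52·e^(0.02·RH+f) = 1.393 μm/a
  Sd branch = 0.102·Sd^0.62·e^(0.033·RH+0.04·T) = 0.8456 μm/a
  sum: 1.393 + 0.8456 → r_corr = 2.238 μm/a
Category bounds: 1.3…25 μm/a bracket r_corr ⇒ C2

C2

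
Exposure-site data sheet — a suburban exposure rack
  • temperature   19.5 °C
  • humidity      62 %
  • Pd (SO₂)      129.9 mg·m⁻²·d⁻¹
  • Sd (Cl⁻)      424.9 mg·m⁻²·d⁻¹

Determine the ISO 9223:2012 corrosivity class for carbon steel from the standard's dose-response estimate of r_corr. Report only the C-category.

C5

carbon steel: temperature factor f = -0.054·(9.5) = -0.5130
  sulphur-dioxide contribution → 46 μm/a
  chloride contribution → 73.36 μm/a
  total first-year rate 119.4 μm/a
ISO 9223 Table 2 (carbon steel): 80 < 119 ≤ 200 μm/a ⇒ C5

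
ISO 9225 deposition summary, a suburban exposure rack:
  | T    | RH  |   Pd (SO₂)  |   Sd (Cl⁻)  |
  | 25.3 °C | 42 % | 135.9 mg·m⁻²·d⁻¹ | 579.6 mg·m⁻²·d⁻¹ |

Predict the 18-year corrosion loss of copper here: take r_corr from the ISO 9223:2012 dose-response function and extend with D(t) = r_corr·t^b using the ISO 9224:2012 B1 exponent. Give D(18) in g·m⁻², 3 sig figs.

copper: f(T) = -0.080·(T−10) [T>10 °C] = -1.2240
  SO₂ term: 0.0053·135.9^0.26·exp(0.059·42-1.2240) = 0.06661
  Cl⁻ term: 0.01025·579.6^0.27·exp(0.036·42+0.049·25.3) = 0.895
  sum: 0.06661 + 0.895 → r_corr = 0.9616 μm/a
Long-term exponent b (ISO 9224 Table 2, B1) = 0.667
  D(18) = 0.9616 × 18^0.667 = 0.9616 × 6.875 = 6.611 μm
  Mass loss = 6.611 μm × 8.96 g/cm³ = 59.23 g·m⁻²

D(18) = 59.2 g·m⁻²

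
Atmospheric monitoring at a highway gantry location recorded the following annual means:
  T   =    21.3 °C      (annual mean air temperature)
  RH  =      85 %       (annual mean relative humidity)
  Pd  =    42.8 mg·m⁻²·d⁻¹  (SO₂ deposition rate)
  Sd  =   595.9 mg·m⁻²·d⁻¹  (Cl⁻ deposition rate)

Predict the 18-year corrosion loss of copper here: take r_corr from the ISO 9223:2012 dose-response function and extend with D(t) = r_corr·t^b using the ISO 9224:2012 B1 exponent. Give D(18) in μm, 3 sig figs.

D(18) = 29.9 μm

copper: temperature factor f = -0.080·(11.3) = -0.9040
  sulphur-dioxide contribution → 0.8587 μm/a
  chloride contribution → 3.485 μm/a
  total first-year rate 4.344 μm/a
Power-law: D(18) = r_corr · 18^0.667
  D(18) = 4.344 × 18^0.667 = 4.344 × 6.875 = 29.86 μm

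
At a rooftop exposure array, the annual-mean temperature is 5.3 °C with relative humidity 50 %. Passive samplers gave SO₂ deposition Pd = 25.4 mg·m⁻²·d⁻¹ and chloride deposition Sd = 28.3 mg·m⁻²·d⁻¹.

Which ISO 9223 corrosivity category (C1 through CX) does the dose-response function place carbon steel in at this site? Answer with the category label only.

carbon steel: temperature factor f = +0.150·(-4.7) = -0.7050
  SO₂ term: 1.77·25.4^0.52·exp(0.02·50-0.7050) = 12.78
  Sd branch = 0.102·Sd^0.62·e^(0.033·RH+0.04·T) = 5.216 μm/a
  sum: 12.78 + 5.216 → r_corr = 18 μm/a
Category bounds: 1.3…25 μm/a bracket r_corr ⇒ C2

C2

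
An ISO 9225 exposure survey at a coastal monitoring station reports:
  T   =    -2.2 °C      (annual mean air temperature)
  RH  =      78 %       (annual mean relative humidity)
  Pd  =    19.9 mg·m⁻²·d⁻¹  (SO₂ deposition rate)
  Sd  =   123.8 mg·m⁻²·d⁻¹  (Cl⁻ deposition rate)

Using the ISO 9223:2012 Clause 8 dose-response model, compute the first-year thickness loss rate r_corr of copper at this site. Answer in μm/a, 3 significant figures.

r_corr = 0.807 μm/a

copper: temperature factor f = +0.126·(-12.2) = -1.5372
  Pd branch = 0.0053·Pd^0.26·e^(0.059·RH+f) = 0.2472 μm/a
  Cl⁻ term: 0.01025·123.8^0.27·exp(0.036·78+0.049·-2.2) = 0.5603
  r_corr = 0.2472 + 0.5603 = 0.8075 μm/a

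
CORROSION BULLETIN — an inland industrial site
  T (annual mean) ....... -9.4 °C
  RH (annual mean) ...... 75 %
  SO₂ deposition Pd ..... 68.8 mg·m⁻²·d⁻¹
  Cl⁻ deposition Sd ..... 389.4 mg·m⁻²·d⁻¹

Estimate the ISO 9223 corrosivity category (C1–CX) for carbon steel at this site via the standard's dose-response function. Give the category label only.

C3

carbon steel: f(T) = +0.150·(T−10) [T≤10 °C] = -2.9100
  Pd branch = 1.77·Pd^0.52·e^(0.02·RH+f) = 3.901 μm/a
  Sd branch = 0.102·Sd^0.62·e^(0.033·RH+0.04·T) = 33.59 μm/a
  sum: 3.901 + 33.59 → r_corr = 37.49 μm/a
ISO 9223 Table 2 (carbon steel): 25 < 37.5 ≤ 50 μm/a ⇒ C3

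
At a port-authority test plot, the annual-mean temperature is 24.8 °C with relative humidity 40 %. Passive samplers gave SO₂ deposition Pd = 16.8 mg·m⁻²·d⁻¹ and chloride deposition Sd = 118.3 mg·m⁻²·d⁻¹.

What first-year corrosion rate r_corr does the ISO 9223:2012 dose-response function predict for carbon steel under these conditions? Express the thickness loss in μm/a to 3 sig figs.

carbon steel: T>10 °C ⇒ hinge -0.054·(24.8−10) = -0.7992
  sulphur-dioxide contribution → 7.682 μm/a
  chloride contribution → 19.86 μm/a
  total first-year rate 27.54 μm/a

r_corr = 27.5 μm/a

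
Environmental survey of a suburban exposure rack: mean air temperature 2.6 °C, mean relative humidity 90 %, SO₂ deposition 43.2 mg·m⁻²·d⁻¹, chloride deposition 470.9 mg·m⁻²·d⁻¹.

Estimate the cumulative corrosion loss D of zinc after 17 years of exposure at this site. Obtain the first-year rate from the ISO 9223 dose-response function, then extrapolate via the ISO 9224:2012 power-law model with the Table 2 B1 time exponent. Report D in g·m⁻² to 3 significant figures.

D(17) = 336 g·m⁻²

zinc: f(T) = +0.038·(T−10) [T≤10 °C] = -0.2812
  Pd branch = 0.0129·Pd^0.44·e^(0.046·RH+f) = 3.207 μm/a
  Sd branch = 0.0175·Sd^0.57·e^(0.008·RH+0.085·T) = 1.497 μm/a
  r_corr = 3.207 + 1.497 = 4.704 μm/a
Power-law: D(17) = r_corr · 17^0.813
  D(17) = 4.704 × 17^0.813 = 4.704 × 10.01 = 47.08 μm
  Mass loss = 47.08 μm × 7.14 g/cm³ = 336.1 g·m⁻²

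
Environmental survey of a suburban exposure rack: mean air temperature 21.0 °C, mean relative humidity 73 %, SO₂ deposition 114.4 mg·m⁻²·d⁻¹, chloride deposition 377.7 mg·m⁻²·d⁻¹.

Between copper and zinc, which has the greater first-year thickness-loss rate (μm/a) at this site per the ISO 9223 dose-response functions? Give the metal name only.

zinc

copper: T>10 °C ⇒ hinge -0.080·(21.0−10) = -0.8800
  sulphur-dioxide contribution → 0.5595 μm/a
  chloride contribution → 1.971 μm/a
  total first-year rate 2.531 μm/a
zinc: f(T) = -0.071·(T−10) [T>10 °C] = -0.7810
  sulphur-dioxide contribution → 1.366 μm/a
  chloride contribution → 5.506 μm/a
  ⇒ r_corr(zinc) = 6.872 μm/a
Ordering by μm/a: zinc (6.87) > copper (2.53)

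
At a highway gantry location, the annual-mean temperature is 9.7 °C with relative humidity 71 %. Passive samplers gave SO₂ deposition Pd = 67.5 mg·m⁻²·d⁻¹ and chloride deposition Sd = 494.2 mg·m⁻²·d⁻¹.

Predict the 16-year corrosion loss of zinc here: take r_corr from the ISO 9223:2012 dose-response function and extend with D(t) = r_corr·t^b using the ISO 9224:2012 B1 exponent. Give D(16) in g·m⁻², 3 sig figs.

zinc: f(T) = +0.038·(T−10) [T≤10 °C] = -0.0114
  SO₂ term: 0.0129·67.5^0.44·exp(0.046·71-0.0114) = 2.133
  Cl⁻ term: 0.0175·494.2^0.57·exp(0.008·71+0.085·9.7) = 2.417
  sum: 2.133 + 2.417 → r_corr = 4.55 μm/a
Long-term exponent b (ISO 9224 Table 2, B1) = 0.813
  D(16) = 4.55 × 16^0.813 = 4.55 × 9.527 = 43.35 μm
  Mass loss = 43.35 μm × 7.14 g/cm³ = 309.5 g·m⁻²

D(16) = 309 g·m⁻²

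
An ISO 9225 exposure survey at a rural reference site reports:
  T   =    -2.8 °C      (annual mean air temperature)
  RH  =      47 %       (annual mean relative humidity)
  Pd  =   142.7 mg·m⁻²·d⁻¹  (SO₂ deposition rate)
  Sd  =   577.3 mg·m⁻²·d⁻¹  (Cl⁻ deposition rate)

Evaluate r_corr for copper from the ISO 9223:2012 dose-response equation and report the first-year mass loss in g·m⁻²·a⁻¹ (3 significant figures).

r_corr = 2.97 g·m⁻²·a⁻¹

copper: T≤10 °C ⇒ hinge +0.126·(-2.8−10) = -1.6128
  Pd branch = 0.0053·Pd^0.26·e^(0.059·RH+f) = 0.06142 μm/a
  Cl⁻ term: 0.01025·577.3^0.27·exp(0.036·47+0.049·-2.8) = 0.2701
  r_corr = 0.06142 + 0.2701 = 0.3315 μm/a
Convert to mass loss: 0.3315 μm/a × 8.96 g/cm³ = 2.971 g·m⁻²·a⁻¹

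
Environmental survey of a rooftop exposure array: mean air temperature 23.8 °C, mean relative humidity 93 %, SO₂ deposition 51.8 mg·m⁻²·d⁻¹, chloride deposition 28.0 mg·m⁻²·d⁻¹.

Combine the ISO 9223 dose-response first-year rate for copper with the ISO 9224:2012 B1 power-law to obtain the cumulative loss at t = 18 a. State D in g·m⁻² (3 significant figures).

D(18) = 215 g·m⁻²

copper: T>10 °C ⇒ hinge -0.080·(23.8−10) = -1.1040
  Pd branch = 0.0053·Pd^0.26·e^(0.059·RH+f) = 1.184 μm/a
  Cl⁻ term: 0.01025·28.0^0.27·exp(0.036·93+0.049·23.8) = 2.301
  r_corr = 1.184 + 2.301 = 3.486 μm/a
ISO 9224: D(t) = r_corr · t^b with b = 0.667 (copper, B1)
  D(18) = 3.486 × 18^0.667 = 3.486 × 6.875 = 23.96 μm
  Mass loss = 23.96 μm × 8.96 g/cm³ = 214.7 g·m⁻²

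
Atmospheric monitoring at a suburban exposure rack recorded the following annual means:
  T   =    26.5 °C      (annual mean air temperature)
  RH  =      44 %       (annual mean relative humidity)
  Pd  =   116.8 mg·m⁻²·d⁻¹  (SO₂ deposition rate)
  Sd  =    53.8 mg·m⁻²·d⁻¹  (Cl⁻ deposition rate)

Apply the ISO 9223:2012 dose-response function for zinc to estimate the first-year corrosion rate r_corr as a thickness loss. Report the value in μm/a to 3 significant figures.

r_corr = 2.54 μm/a

zinc: T>10 °C ⇒ hinge -0.071·(26.5−10) = -1.1715
  SO₂ term: 0.0129·116.8^0.44·exp(0.046·44-1.1715) = 0.2458
  Sd branch = 0.0175·Sd^0.57·e^(0.008·RH+0.085·T) = 2.295 μm/a
  r_corr = 0.2458 + 2.295 = 2.54 μm/a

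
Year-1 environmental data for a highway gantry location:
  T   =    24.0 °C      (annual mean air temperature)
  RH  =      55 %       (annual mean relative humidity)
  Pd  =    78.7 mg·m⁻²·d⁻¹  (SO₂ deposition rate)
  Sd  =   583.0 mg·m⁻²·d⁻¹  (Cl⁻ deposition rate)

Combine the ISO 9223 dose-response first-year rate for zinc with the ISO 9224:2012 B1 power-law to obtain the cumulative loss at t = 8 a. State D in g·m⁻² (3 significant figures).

D(8) = 321 g·m⁻²

zinc: temperature factor f = -0.071·(14.0) = -0.9940
  Pd branch = 0.0129·Pd^0.44·e^(0.046·RH+f) = 0.4092 μm/a
  Sd branch = 0.0175·Sd^0.57·e^(0.008·RH+0.085·T) = 7.88 μm/a
  sum: 0.4092 + 7.88 → r_corr = 8.289 μm/a
Long-term exponent b (ISO 9224 Table 2, B1) = 0.813
  D(8) = 8.289 × 8^0.813 = 8.289 × 5.423 = 44.95 μm
  Mass loss = 44.95 μm × 7.14 g/cm³ = 320.9 g·m⁻²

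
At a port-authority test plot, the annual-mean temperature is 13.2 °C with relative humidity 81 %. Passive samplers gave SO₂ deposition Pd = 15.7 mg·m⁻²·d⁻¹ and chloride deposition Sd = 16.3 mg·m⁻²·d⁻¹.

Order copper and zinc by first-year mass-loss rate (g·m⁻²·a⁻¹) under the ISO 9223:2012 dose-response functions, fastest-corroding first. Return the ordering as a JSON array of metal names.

["copper", "zinc"]

copper: T>10 °C ⇒ hinge -0.080·(13.2−10) = -0.2560
  sulphur-dioxide contribution → 0.9989 μm/a
  chloride contribution → 0.7679 μm/a
  total first-year rate 1.767 μm/a
  mass loss = 1.767 μm/a × 8.96 g/cm³ = 15.83 g·m⁻²·a⁻¹
zinc: T>10 °C ⇒ hinge -0.071·(13.2−10) = -0.2272
  sulphur-dioxide contribution → 1.433 μm/a
  chloride contribution → 0.5043 μm/a
  ⇒ r_corr(zinc) = 1.937 μm/a
  mass loss = 1.937 μm/a × 7.14 g/cm³ = 13.83 g·m⁻²·a⁻¹
Ordering by g·m⁻²·a⁻¹: copper (15.8) > zinc (13.8)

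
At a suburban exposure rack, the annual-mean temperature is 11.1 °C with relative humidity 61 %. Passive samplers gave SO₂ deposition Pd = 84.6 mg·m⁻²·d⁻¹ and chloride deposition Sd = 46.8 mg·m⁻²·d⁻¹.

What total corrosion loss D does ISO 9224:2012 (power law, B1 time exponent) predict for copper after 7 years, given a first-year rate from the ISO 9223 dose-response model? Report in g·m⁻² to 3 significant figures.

copper: T>10 °C ⇒ hinge -0.080·(11.1−10) = -0.0880
  Pd branch = 0.0053·Pd^0.26·e^(0.059·RH+f) = 0.5626 μm/a
  Sd branch = 0.01025·Sd^0.27·e^(0.036·RH+0.049·T) = 0.4483 μm/a
  sum: 0.5626 + 0.4483 → r_corr = 1.011 μm/a
Long-term exponent b (ISO 9224 Table 2, B1) = 0.667
  D(7) = 1.011 × 7^0.667 = 1.011 × 3.662 = 3.702 μm
  Mass loss = 3.702 μm × 8.96 g/cm³ = 33.17 g·m⁻²

D(7) = 33.2 g·m⁻²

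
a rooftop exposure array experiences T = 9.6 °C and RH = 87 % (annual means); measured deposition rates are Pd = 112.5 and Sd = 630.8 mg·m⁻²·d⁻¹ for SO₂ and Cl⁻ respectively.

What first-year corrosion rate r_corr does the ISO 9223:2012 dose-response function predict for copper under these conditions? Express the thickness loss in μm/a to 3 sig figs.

copper: f(T) = +0.126·(T−10) [T≤10 °C] = -0.0504
  sulphur-dioxide contribution → 2.917 μm/a
  chloride contribution → 2.144 μm/a
  ⇒ r_corr(copper) = 5.061 μm/a

r_corr = 5.06 μm/a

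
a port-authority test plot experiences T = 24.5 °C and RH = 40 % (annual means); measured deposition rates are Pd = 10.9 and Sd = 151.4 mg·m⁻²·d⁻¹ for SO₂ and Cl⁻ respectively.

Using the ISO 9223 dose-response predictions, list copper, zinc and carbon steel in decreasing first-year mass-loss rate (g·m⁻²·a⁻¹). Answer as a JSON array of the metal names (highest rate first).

copper: T>10 °C ⇒ hinge -0.080·(24.5−10) = -1.1600
  sulphur-dioxide contribution → 0.03275 μm/a
  chloride contribution → 0.5573 μm/a
  total first-year rate 0.5901 μm/a
  mass loss = 0.5901 μm/a × 8.96 g/cm³ = 5.287 g·m⁻²·a⁻¹
zinc: temperature factor f = -0.071·(14.5) = -1.0295
  sulphur-dioxide contribution → 0.083 μm/a
  chloride contribution → 3.381 μm/a
  ⇒ r_corr(zinc) = 3.464 μm/a
  mass loss = 3.464 μm/a × 7.14 g/cm³ = 24.74 g·m⁻²·a⁻¹
carbon steel: T>10 °C ⇒ hinge -0.054·(24.5−10) = -0.7830
  sulphur-dioxide contribution → 6.235 μm/a
  chloride contribution → 22.86 μm/a
  ⇒ r_corr(carbon steel) = 29.1 μm/a
  mass loss = 29.1 μm/a × 7.85 g/cm³ = 228.4 g·m⁻²·a⁻¹
Ordering by g·m⁻²·a⁻¹: carbon steel (228) > zinc (24.7) > copper (5.29)

["carbon steel", "zinc", "copper"]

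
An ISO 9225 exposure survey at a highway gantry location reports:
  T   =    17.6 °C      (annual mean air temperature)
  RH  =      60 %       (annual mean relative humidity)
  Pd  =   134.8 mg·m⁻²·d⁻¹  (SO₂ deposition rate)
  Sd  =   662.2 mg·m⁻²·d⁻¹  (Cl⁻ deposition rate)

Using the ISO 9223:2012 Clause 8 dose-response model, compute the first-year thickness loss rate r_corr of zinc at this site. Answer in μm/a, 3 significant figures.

r_corr = 6.15 μm/a

zinc: temperature factor f = -0.071·(7.6) = -0.5396
  SO₂ term: 0.0129·134.8^0.44·exp(0.046·60-0.5396) = 1.028
  Cl⁻ term: 0.0175·662.2^0.57·exp(0.008·60+0.085·17.6) = 5.119
  sum: 1.028 + 5.119 → r_corr = 6.147 μm/a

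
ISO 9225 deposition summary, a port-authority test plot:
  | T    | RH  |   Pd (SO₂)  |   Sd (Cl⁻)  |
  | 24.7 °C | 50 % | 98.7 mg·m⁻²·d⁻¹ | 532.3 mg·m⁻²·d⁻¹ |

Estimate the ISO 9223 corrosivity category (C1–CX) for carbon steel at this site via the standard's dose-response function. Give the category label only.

C5

carbon steel: f(T) = -0.054·(T−10) [T>10 °C] = -0.7938
  Pd branch = 1.77·Pd^0.52·e^(0.02·RH+f) = 23.69 μm/a
  Cl⁻ term: 0.102·532.3^0.62·exp(0.033·50+0.04·24.7) = 69.9
  sum: 23.69 + 69.9 → r_corr = 93.59 μm/a
ISO 9223 Table 2 (carbon steel): 80 < 93.6 ≤ 200 μm/a ⇒ C5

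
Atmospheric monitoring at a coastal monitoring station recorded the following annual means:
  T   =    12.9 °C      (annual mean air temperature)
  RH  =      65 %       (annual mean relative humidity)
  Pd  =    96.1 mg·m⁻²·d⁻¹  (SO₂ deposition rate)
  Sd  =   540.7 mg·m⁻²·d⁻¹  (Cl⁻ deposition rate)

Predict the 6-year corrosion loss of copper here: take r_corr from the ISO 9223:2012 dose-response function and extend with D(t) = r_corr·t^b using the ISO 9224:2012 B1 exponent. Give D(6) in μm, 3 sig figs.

D(6) = 5.72 μm

copper: f(T) = -0.080·(T−10) [T>10 °C] = -0.2320
  Pd branch = 0.0053·Pd^0.26·e^(0.059·RH+f) = 0.6376 μm/a
  Sd branch = 0.01025·Sd^0.27·e^(0.036·RH+0.049·T) = 1.095 μm/a
  r_corr = 0.6376 + 1.095 = 1.733 μm/a
ISO 9224: D(t) = r_corr · t^b with b = 0.667 (copper, B1)
  D(6) = 1.733 × 6^0.667 = 1.733 × 3.304 = 5.724 μm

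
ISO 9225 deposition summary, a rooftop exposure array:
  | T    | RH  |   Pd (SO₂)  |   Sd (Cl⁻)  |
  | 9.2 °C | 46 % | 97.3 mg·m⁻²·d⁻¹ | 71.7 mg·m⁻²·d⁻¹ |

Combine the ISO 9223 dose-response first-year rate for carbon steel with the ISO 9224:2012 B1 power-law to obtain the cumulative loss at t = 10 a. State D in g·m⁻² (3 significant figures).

D(10) = 1.36e+03 g·m⁻²

carbon steel: temperature factor f = +0.150·(-0.8) = -0.1200
  Pd branch = 1.77·Pd^0.52·e^(0.02·RH+f) = 42.58 μm/a
  Cl⁻ term: 0.102·71.7^0.62·exp(0.033·46+0.04·9.2) = 9.508
  sum: 42.58 + 9.508 → r_corr = 52.09 μm/a
ISO 9224: D(t) = r_corr · t^b with b = 0.523 (carbon steel, B1)
  D(10) = 52.09 × 10^0.523 = 52.09 × 3.334 = 173.7 μm
  Mass loss = 173.7 μm × 7.85 g/cm³ = 1363 g·m⁻²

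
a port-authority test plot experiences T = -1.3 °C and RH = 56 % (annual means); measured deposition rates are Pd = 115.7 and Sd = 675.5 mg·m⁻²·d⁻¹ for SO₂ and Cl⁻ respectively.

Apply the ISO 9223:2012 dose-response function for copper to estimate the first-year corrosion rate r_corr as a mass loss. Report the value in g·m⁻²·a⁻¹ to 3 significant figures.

copper: temperature factor f = +0.126·(-11.3) = -1.4238
  SO₂ term: 0.0053·115.7^0.26·exp(0.059·56-1.4238) = 0.1195
  Cl⁻ term: 0.01025·675.5^0.27·exp(0.036·56+0.049·-1.3) = 0.4194
  r_corr = 0.1195 + 0.4194 = 0.5389 μm/a
Convert to mass loss: 0.5389 μm/a × 8.96 g/cm³ = 4.828 g·m⁻²·a⁻¹

r_corr = 4.83 g·m⁻²·a⁻¹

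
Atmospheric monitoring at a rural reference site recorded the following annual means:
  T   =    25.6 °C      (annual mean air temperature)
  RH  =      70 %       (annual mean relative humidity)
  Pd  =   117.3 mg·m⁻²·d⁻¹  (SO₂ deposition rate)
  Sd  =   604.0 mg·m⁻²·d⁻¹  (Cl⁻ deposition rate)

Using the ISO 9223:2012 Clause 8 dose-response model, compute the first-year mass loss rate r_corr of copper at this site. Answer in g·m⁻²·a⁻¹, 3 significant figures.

r_corr = 25.5 g·m⁻²·a⁻¹

copper: T>10 °C ⇒ hinge -0.080·(25.6−10) = -1.2480
  SO₂ term: 0.0053·117.3^0.26·exp(0.059·70-1.2480) = 0.3265
  Cl⁻ term: 0.01025·604.0^0.27·exp(0.036·70+0.049·25.6) = 2.517
  r_corr = 0.3265 + 2.517 = 2.843 μm/a
Convert to mass loss: 2.843 μm/a × 8.96 g/cm³ = 25.47 g·m⁻²·a⁻¹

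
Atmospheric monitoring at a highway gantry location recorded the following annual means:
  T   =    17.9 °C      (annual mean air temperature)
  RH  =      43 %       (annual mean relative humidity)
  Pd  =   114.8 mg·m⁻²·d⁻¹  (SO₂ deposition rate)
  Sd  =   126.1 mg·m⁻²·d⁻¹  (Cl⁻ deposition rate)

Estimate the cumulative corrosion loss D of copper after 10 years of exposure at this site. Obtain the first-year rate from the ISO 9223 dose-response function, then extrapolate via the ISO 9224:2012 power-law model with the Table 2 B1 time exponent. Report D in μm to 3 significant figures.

D(10) = 2.55 μm

copper: temperature factor f = -0.080·(7.9) = -0.6320
  sulphur-dioxide contribution → 0.1222 μm/a
  chloride contribution → 0.4277 μm/a
  total first-year rate 0.5499 μm/a
Power-law: D(10) = r_corr · 10^0.667
  D(10) = 0.5499 × 10^0.667 = 0.5499 × 4.645 = 2.554 μm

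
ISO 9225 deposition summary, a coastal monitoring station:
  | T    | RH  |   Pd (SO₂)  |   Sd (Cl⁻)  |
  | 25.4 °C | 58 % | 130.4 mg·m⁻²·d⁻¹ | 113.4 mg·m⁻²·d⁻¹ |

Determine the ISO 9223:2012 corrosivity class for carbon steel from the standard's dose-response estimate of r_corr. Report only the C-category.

C4

carbon steel: temperature factor f = -0.054·(15.4) = -0.8316
  Pd branch = 1.77·Pd^0.52·e^(0.02·RH+f) = 30.94 μm/a
  Sd branch = 0.102·Sd^0.62·e^(0.033·RH+0.04·T) = 35.89 μm/a
  sum: 30.94 + 35.89 → r_corr = 66.83 μm/a
ISO 9223 Table 2 (carbon steel): 50 < 66.8 ≤ 80 μm/a ⇒ C4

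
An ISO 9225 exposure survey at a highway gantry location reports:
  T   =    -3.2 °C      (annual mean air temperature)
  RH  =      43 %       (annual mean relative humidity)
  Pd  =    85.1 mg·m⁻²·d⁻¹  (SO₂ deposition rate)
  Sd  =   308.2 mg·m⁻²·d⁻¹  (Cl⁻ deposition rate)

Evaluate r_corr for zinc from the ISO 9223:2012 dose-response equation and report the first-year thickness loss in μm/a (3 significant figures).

zinc: f(T) = +0.038·(T−10) [T≤10 °C] = -0.5016
  SO₂ term: 0.0129·85.1^0.44·exp(0.046·43-0.5016) = 0.399
  Sd branch = 0.0175·Sd^0.57·e^(0.008·RH+0.085·T) = 0.4931 μm/a
  r_corr = 0.399 + 0.4931 = 0.8921 μm/a

r_corr = 0.892 μm/a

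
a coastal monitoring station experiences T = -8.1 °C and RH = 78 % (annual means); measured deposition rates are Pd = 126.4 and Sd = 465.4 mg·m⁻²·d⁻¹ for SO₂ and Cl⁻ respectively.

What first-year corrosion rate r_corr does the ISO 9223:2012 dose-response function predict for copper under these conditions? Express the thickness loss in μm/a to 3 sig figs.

r_corr = 0.790 μm/a

copper: temperature factor f = +0.126·(-18.1) = -2.2806
  SO₂ term: 0.0053·126.4^0.26·exp(0.059·78-2.2806) = 0.1901
  Cl⁻ term: 0.01025·465.4^0.27·exp(0.036·78+0.049·-8.1) = 0.6
  r_corr = 0.1901 + 0.6 = 0.7901 μm/a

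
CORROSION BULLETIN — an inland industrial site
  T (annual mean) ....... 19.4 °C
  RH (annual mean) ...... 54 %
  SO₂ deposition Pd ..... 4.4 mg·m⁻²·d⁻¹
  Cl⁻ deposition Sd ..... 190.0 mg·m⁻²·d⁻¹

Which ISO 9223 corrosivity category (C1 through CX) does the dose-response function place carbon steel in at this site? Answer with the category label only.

carbon steel: f(T) = -0.054·(T−10) [T>10 °C] = -0.5076
  sulphur-dioxide contribution → 6.779 μm/a
  chloride contribution → 34.07 μm/a
  ⇒ r_corr(carbon steel) = 40.85 μm/a
40.8 μm/a falls in (25, 50] for carbon steel → category C3

C3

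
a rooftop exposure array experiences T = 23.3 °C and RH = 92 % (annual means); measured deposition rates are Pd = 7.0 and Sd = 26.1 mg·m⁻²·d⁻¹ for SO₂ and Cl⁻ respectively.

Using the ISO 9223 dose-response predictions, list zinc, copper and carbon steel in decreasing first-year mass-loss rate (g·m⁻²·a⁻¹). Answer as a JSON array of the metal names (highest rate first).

zinc: temperature factor f = -0.071·(13.3) = -0.9443
  SO₂ term: 0.0129·7.0^0.44·exp(0.046·92-0.9443) = 0.8133
  Sd branch = 0.0175·Sd^0.57·e^(0.008·RH+0.085·T) = 1.699 μm/a
  r_corr = 0.8133 + 1.699 = 2.513 μm/a
  mass loss = 2.513 μm/a × 7.14 g/cm³ = 17.94 g·m⁻²·a⁻¹
copper: temperature factor f = -0.080·(13.3) = -1.0640
  Pd branch = 0.0053·Pd^0.26·e^(0.059·RH+f) = 0.6907 μm/a
  Cl⁻ term: 0.01025·26.1^0.27·exp(0.036·92+0.049·23.3) = 2.125
  r_corr = 0.6907 + 2.125 = 2.816 μm/a
  mass loss = 2.816 μm/a × 8.96 g/cm³ = 25.23 g·m⁻²·a⁻¹
carbon steel: temperature factor f = -0.054·(13.3) = -0.7182
  Pd branch = 1.77·Pd^0.52·e^(0.02·RH+f) = 14.95 μm/a
  Sd branch = 0.102·Sd^0.62·e^(0.033·RH+0.04·T) = 40.76 μm/a
  sum: 14.95 + 40.76 → r_corr = 55.71 μm/a
  mass loss = 55.71 μm/a × 7.85 g/cm³ = 437.3 g·m⁻²·a⁻¹
Ordering by g·m⁻²·a⁻¹: carbon steel (437) > copper (25.2) > zinc (17.9)

["carbon steel", "copper", "zinc"]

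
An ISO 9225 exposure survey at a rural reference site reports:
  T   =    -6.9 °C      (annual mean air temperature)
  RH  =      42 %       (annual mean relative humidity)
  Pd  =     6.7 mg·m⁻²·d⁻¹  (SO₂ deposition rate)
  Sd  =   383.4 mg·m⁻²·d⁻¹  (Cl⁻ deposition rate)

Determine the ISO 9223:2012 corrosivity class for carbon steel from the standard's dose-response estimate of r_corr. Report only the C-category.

C2

carbon steel: T≤10 °C ⇒ hinge +0.150·(-6.9−10) = -2.5350
  SO₂ term: 1.77·6.7^0.52·exp(0.02·42-2.5350) = 0.8738
  Sd branch = 0.102·Sd^0.62·e^(0.033·RH+0.04·T) = 12.37 μm/a
  sum: 0.8738 + 12.37 → r_corr = 13.25 μm/a
ISO 9223 Table 2 (carbon steel): 1.3 < 13.2 ≤ 25 μm/a ⇒ C2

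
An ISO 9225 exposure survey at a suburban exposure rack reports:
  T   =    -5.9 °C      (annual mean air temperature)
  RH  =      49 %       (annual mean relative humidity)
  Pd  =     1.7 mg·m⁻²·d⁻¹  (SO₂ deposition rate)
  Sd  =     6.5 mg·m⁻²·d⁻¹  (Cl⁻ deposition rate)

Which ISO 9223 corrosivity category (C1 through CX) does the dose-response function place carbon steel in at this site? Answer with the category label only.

carbon steel: f(T) = +0.150·(T−10) [T≤10 °C] = -2.3850
  SO₂ term: 1.77·1.7^0.52·exp(0.02·49-2.3850) = 0.5723
  Cl⁻ term: 0.102·6.5^0.62·exp(0.033·49+0.04·-5.9) = 1.295
  r_corr = 0.5723 + 1.295 = 1.868 μm/a
1.87 μm/a falls in (1.3, 25] for carbon steel → category C2

C2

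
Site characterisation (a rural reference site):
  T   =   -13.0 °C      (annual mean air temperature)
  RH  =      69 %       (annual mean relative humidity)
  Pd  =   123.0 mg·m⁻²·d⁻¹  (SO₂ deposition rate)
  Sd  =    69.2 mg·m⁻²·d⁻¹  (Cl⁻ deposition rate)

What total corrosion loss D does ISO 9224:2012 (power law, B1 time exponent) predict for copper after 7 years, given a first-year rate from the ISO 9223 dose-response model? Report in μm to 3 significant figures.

D(7) = 0.966 μm

copper: f(T) = +0.126·(T−10) [T≤10 °C] = -2.8980
  Pd branch = 0.0053·Pd^0.26·e^(0.059·RH+f) = 0.05985 μm/a
  Cl⁻ term: 0.01025·69.2^0.27·exp(0.036·69+0.049·-13.0) = 0.204
  sum: 0.05985 + 0.204 → r_corr = 0.2639 μm/a
ISO 9224: D(t) = r_corr · t^b with b = 0.667 (copper, B1)
  D(7) = 0.2639 × 7^0.667 = 0.2639 × 3.662 = 0.9663 μm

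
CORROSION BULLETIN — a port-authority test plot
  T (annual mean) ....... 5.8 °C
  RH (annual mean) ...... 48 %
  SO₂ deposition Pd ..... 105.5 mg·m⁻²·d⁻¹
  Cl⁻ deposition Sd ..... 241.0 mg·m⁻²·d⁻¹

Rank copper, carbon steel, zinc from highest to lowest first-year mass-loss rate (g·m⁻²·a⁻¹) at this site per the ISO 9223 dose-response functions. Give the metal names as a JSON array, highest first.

copper: T≤10 °C ⇒ hinge +0.126·(5.8−10) = -0.5292
  sulphur-dioxide contribution → 0.178 μm/a
  chloride contribution → 0.3371 μm/a
  ⇒ r_corr(copper) = 0.5151 μm/a
  mass loss = 0.5151 μm/a × 8.96 g/cm³ = 4.615 g·m⁻²·a⁻¹
carbon steel: temperature factor f = +0.150·(-4.2) = -0.6300
  sulphur-dioxide contribution → 27.76 μm/a
  chloride contribution → 18.8 μm/a
  ⇒ r_corr(carbon steel) = 46.56 μm/a
  mass loss = 46.56 μm/a × 7.85 g/cm³ = 365.5 g·m⁻²·a⁻¹
zinc: T≤10 °C ⇒ hinge +0.038·(5.8−10) = -0.1596
  sulphur-dioxide contribution → 0.777 μm/a
  chloride contribution → 0.9587 μm/a
  total first-year rate 1.736 μm/a
  mass loss = 1.736 μm/a × 7.14 g/cm³ = 12.39 g·m⁻²·a⁻¹
Ordering by g·m⁻²·a⁻¹: carbon steel (365) > zinc (12.4) > copper (4.62)

["carbon steel", "zinc", "copper"]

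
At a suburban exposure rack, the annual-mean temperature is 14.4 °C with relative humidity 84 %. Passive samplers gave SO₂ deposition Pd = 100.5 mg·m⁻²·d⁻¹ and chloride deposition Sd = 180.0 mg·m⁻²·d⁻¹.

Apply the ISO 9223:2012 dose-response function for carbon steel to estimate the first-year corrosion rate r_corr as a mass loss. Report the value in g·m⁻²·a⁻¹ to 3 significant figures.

carbon steel: temperature factor f = -0.054·(4.4) = -0.2376
  sulphur-dioxide contribution → 82.32 μm/a
  chloride contribution → 72.59 μm/a
  total first-year rate 154.9 μm/a
Convert to mass loss: 154.9 μm/a × 7.85 g/cm³ = 1216 g·m⁻²·a⁻¹

r_corr = 1.22e+03 g·m⁻²·a⁻¹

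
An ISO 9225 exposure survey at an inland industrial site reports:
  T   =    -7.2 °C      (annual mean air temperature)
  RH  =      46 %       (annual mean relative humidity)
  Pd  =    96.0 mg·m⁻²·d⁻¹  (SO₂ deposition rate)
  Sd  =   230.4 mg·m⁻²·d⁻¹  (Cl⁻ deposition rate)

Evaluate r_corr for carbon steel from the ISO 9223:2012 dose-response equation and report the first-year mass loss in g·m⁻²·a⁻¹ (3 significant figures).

r_corr = 108 g·m⁻²·a⁻¹

carbon steel: f(T) = +0.150·(T−10) [T≤10 °C] = -2.5800
  Pd branch = 1.77·Pd^0.52·e^(0.02·RH+f) = 3.613 μm/a
  Sd branch = 0.102·Sd^0.62·e^(0.033·RH+0.04·T) = 10.17 μm/a
  r_corr = 3.613 + 10.17 = 13.79 μm/a
Convert to mass loss: 13.79 μm/a × 7.85 g/cm³ = 108.2 g·m⁻²·a⁻¹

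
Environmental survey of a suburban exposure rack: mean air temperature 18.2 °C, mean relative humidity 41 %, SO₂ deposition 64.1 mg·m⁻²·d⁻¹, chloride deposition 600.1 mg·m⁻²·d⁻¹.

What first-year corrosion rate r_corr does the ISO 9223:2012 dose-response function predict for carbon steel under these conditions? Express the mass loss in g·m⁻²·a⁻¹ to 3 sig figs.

carbon steel: f(T) = -0.054·(T−10) [T>10 °C] = -0.4428
  SO₂ term: 1.77·64.1^0.52·exp(0.02·41-0.4428) = 22.46
  Cl⁻ term: 0.102·600.1^0.62·exp(0.033·41+0.04·18.2) = 43.14
  sum: 22.46 + 43.14 → r_corr = 65.6 μm/a
Convert to mass loss: 65.6 μm/a × 7.85 g/cm³ = 514.9 g·m⁻²·a⁻¹

r_corr = 515 g·m⁻²·a⁻¹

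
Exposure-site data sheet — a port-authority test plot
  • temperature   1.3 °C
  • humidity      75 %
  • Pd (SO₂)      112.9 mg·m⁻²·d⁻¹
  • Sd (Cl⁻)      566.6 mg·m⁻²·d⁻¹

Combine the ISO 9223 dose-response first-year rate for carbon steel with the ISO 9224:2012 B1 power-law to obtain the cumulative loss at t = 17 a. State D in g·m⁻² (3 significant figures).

carbon steel: T≤10 °C ⇒ hinge +0.150·(1.3−10) = -1.3050
  Pd branch = 1.77·Pd^0.52·e^(0.02·RH+f) = 25.12 μm/a
  Cl⁻ term: 0.102·566.6^0.62·exp(0.033·75+0.04·1.3) = 65.03
  r_corr = 25.12 + 65.03 = 90.15 μm/a
Long-term exponent b (ISO 9224 Table 2, B1) = 0.523
  D(17) = 90.15 × 17^0.523 = 90.15 × 4.401 = 396.7 μm
  Mass loss = 396.7 μm × 7.85 g/cm³ = 3114 g·m⁻²

D(17) = 3.11e+03 g·m⁻²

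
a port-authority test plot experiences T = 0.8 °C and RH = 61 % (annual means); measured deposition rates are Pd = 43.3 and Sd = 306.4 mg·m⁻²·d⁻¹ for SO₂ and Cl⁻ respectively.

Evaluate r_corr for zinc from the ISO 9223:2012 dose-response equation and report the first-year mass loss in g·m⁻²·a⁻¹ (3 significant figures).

zinc: f(T) = +0.038·(T−10) [T≤10 °C] = -0.3496
  SO₂ term: 0.0129·43.3^0.44·exp(0.046·61-0.3496) = 0.7897
  Sd branch = 0.0175·Sd^0.57·e^(0.008·RH+0.085·T) = 0.7974 μm/a
  sum: 0.7897 + 0.7974 → r_corr = 1.587 μm/a
Convert to mass loss: 1.587 μm/a × 7.14 g/cm³ = 11.33 g·m⁻²·a⁻¹

r_corr = 11.3 g·m⁻²·a⁻¹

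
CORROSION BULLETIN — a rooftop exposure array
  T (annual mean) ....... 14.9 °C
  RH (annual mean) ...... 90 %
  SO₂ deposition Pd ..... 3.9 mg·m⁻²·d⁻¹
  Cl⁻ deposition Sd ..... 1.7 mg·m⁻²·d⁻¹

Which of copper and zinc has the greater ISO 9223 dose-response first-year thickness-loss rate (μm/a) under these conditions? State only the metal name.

copper: T>10 °C ⇒ hinge -0.080·(14.9−10) = -0.3920
  sulphur-dioxide contribution → 1.032 μm/a
  chloride contribution → 0.6268 μm/a
  total first-year rate 1.659 μm/a
zinc: T>10 °C ⇒ hinge -0.071·(14.9−10) = -0.3479
  sulphur-dioxide contribution → 1.041 μm/a
  chloride contribution → 0.1726 μm/a
  ⇒ r_corr(zinc) = 1.214 μm/a
Ordering by μm/a: copper (1.66) > zinc (1.21)

copper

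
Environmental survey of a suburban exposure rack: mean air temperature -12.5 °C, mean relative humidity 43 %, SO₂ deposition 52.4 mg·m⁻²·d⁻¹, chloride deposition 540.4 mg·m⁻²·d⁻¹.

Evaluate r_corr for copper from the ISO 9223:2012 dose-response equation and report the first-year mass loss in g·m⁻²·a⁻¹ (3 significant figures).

copper: temperature factor f = +0.126·(-22.5) = -2.8350
  sulphur-dioxide contribution → 0.01101 μm/a
  chloride contribution → 0.1428 μm/a
  total first-year rate 0.1538 μm/a
Convert to mass loss: 0.1538 μm/a × 8.96 g/cm³ = 1.378 g·m⁻²·a⁻¹

r_corr = 1.38 g·m⁻²·a⁻¹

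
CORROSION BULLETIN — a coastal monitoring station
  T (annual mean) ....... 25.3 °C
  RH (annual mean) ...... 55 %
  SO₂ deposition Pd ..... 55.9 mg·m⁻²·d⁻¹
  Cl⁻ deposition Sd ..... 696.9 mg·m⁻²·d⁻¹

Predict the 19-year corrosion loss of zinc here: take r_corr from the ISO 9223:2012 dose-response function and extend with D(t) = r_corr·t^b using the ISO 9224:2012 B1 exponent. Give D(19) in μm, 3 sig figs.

D(19) = 110 μm

zinc: T>10 °C ⇒ hinge -0.071·(25.3−10) = -1.0863
  sulphur-dioxide contribution → 0.321 μm/a
  chloride contribution → 9.743 μm/a
  total first-year rate 10.06 μm/a
Long-term exponent b (ISO 9224 Table 2, B1) = 0.813
  D(19) = 10.06 × 19^0.813 = 10.06 × 10.96 = 110.3 μm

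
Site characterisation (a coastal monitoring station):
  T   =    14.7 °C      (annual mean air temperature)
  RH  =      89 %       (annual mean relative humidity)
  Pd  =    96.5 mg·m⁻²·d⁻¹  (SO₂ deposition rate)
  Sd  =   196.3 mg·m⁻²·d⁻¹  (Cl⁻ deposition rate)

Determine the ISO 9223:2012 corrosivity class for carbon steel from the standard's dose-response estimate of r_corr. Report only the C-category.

carbon steel: temperature factor f = -0.054·(4.7) = -0.2538
  SO₂ term: 1.77·96.5^0.52·exp(0.02·89-0.2538) = 87.65
  Sd branch = 0.102·Sd^0.62·e^(0.033·RH+0.04·T) = 91.43 μm/a
  sum: 87.65 + 91.43 → r_corr = 179.1 μm/a
179 μm/a falls in (80, 200] for carbon steel → category C5

C5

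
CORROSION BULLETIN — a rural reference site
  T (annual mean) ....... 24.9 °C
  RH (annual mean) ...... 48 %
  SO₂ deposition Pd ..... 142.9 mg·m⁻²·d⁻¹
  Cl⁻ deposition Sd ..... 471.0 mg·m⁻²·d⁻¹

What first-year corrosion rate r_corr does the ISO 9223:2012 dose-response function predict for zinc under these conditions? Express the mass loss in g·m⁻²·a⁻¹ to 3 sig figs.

r_corr = 53.4 g·m⁻²·a⁻¹

zinc: T>10 °C ⇒ hinge -0.071·(24.9−10) = -1.0579
  Pd branch = 0.0129·Pd^0.44·e^(0.046·RH+f) = 0.3616 μm/a
  Sd branch = 0.0175·Sd^0.57·e^(0.008·RH+0.085·T) = 7.122 μm/a
  r_corr = 0.3616 + 7.122 = 7.484 μm/a
Convert to mass loss: 7.484 μm/a × 7.14 g/cm³ = 53.43 g·m⁻²·a⁻¹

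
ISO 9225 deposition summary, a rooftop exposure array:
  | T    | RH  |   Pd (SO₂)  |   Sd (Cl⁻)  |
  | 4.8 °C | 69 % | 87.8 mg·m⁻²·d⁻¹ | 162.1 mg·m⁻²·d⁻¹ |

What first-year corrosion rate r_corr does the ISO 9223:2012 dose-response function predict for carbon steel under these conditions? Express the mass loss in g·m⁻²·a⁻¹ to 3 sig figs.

carbon steel: f(T) = +0.150·(T−10) [T≤10 °C] = -0.7800
  Pd branch = 1.77·Pd^0.52·e^(0.02·RH+f) = 33.05 μm/a
  Cl⁻ term: 0.102·162.1^0.62·exp(0.033·69+0.04·4.8) = 28.24
  r_corr = 33.05 + 28.24 = 61.29 μm/a
Convert to mass loss: 61.29 μm/a × 7.85 g/cm³ = 481.2 g·m⁻²·a⁻¹

r_corr = 481 g·m⁻²·a⁻¹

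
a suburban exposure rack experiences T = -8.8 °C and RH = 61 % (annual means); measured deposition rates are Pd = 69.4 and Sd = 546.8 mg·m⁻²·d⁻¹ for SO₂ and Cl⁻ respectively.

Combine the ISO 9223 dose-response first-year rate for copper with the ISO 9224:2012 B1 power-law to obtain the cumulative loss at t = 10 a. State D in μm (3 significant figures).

copper: temperature factor f = +0.126·(-18.8) = -2.3688
  sulphur-dioxide contribution → 0.05461 μm/a
  chloride contribution → 0.3284 μm/a
  ⇒ r_corr(copper) = 0.383 μm/a
Long-term exponent b (ISO 9224 Table 2, B1) = 0.667
  D(10) = 0.383 × 10^0.667 = 0.383 × 4.645 = 1.779 μm

D(10) = 1.78 μm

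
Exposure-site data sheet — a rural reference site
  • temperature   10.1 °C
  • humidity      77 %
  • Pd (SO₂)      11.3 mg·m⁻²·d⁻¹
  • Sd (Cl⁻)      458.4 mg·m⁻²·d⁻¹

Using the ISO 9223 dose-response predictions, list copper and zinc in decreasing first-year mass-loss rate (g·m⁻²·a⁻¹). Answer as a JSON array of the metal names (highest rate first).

copper: f(T) = -0.080·(T−10) [T>10 °C] = -0.0080
  sulphur-dioxide contribution → 0.9281 μm/a
  chloride contribution → 1.406 μm/a
  ⇒ r_corr(copper) = 2.334 μm/a
  mass loss = 2.334 μm/a × 8.96 g/cm³ = 20.92 g·m⁻²·a⁻¹
zinc: T>10 °C ⇒ hinge -0.071·(10.1−10) = -0.0071
  sulphur-dioxide contribution → 1.286 μm/a
  chloride contribution → 2.514 μm/a
  ⇒ r_corr(zinc) = 3.799 μm/a
  mass loss = 3.799 μm/a × 7.14 g/cm³ = 27.13 g·m⁻²·a⁻¹
Ordering by g·m⁻²·a⁻¹: zinc (27.1) > copper (20.9)

["zinc", "copper"]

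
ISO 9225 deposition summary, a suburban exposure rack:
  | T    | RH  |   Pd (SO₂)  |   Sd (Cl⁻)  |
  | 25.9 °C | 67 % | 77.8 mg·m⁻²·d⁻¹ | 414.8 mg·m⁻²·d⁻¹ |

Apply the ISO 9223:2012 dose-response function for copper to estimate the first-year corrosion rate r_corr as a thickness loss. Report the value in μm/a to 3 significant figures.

r_corr = 2.31 μm/a

copper: f(T) = -0.080·(T−10) [T>10 °C] = -1.2720
  SO₂ term: 0.0053·77.8^0.26·exp(0.059·67-1.2720) = 0.24
  Cl⁻ term: 0.01025·414.8^0.27·exp(0.036·67+0.049·25.9) = 2.071
  sum: 0.24 + 2.071 → r_corr = 2.311 μm/a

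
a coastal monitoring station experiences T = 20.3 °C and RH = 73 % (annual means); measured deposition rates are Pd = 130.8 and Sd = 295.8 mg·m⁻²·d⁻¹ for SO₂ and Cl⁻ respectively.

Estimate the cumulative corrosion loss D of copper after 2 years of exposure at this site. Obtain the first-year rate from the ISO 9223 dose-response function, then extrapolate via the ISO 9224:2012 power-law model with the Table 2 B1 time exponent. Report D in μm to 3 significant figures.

copper: temperature factor f = -0.080·(10.3) = -0.8240
  Pd branch = 0.0053·Pd^0.26·e^(0.059·RH+f) = 0.6127 μm/a
  Sd branch = 0.01025·Sd^0.27·e^(0.036·RH+0.049·T) = 1.783 μm/a
  r_corr = 0.6127 + 1.783 = 2.396 μm/a
Power-law: D(2) = r_corr · 2^0.667
  D(2) = 2.396 × 2^0.667 = 2.396 × 1.588 = 3.804 μm

D(2) = 3.80 μm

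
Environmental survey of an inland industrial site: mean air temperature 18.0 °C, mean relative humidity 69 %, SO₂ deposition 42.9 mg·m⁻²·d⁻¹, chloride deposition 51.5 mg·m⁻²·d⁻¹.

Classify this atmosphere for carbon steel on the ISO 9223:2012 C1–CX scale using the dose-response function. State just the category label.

carbon steel: T>10 °C ⇒ hinge -0.054·(18.0−10) = -0.4320
  Pd branch = 1.77·Pd^0.52·e^(0.02·RH+f) = 32.25 μm/a
  Sd branch = 0.102·Sd^0.62·e^(0.033·RH+0.04·T) = 23.52 μm/a
  r_corr = 32.25 + 23.52 = 55.78 μm/a
55.8 μm/a falls in (50, 80] for carbon steel → category C4

C4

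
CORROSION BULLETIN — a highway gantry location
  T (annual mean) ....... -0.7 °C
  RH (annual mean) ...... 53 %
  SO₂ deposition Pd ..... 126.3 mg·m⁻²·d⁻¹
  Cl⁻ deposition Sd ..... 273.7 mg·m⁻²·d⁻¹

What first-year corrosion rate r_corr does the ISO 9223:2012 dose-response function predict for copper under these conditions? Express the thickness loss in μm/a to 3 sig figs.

copper: temperature factor f = +0.126·(-10.7) = -1.3482
  SO₂ term: 0.0053·126.3^0.26·exp(0.059·53-1.3482) = 0.1104
  Cl⁻ term: 0.01025·273.7^0.27·exp(0.036·53+0.049·-0.7) = 0.3038
  r_corr = 0.1104 + 0.3038 = 0.4142 μm/a

r_corr = 0.414 μm/a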